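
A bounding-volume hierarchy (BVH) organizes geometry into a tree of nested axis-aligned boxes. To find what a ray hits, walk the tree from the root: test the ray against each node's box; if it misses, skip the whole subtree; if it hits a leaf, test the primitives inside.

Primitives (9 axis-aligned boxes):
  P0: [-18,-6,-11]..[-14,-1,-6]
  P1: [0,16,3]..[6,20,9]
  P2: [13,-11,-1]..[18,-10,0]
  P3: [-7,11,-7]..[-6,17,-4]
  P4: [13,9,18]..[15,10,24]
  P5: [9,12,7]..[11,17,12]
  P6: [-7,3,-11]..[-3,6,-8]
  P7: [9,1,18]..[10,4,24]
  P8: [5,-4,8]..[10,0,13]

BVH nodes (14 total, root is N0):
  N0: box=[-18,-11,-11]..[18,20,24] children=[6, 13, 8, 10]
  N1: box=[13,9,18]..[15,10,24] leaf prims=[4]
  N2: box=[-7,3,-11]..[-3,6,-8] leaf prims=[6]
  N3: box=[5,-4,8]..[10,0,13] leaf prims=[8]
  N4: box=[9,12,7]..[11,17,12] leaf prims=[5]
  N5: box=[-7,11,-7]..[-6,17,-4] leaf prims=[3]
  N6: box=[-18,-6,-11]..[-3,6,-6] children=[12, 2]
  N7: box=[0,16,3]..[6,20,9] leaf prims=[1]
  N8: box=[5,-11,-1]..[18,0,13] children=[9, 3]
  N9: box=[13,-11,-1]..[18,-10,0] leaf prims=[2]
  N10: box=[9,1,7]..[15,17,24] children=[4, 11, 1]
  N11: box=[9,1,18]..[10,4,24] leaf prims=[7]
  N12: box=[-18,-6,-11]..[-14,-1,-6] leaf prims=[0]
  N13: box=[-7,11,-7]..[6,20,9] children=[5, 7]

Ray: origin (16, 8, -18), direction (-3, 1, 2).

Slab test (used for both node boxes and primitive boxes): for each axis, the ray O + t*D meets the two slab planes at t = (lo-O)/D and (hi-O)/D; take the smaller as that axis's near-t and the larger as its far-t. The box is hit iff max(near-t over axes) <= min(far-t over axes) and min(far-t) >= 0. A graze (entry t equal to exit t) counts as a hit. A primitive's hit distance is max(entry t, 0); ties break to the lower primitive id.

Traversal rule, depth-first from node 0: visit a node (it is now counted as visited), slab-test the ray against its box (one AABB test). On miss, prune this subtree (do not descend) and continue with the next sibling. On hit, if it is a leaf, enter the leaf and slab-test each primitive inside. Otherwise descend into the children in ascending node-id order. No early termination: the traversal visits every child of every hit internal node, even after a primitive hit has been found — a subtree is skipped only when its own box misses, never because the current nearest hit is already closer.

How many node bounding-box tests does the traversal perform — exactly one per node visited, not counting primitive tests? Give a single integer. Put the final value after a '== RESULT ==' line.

Trace the traversal:
N0 x:[-2/3,34/3] y:[-19,12] z:[7/2,21] -> hit [7/2,34/3], descend [6, 8, 10, 13]
  N6 x:[19/3,34/3] y:[-14,-2] z:[7/2,6] -> miss, prune
  N8 x:[-2/3,11/3] y:[-19,-8] z:[17/2,31/2] -> miss, prune
  N10 x:[1/3,7/3] y:[-7,9] z:[25/2,21] -> miss, prune
  N13 x:[10/3,23/3] y:[3,12] z:[11/2,27/2] -> hit [11/2,23/3], descend [5, 7]
    N5 x:[22/3,23/3] y:[3,9] z:[11/2,7] -> miss, prune
    N7 x:[10/3,16/3] y:[8,12] z:[21/2,27/2] -> miss, prune

order=[0, 6, 8, 10, 13, 5, 7]  |boxes|=7  |leaves|=0  hit=miss

== RESULT ==
7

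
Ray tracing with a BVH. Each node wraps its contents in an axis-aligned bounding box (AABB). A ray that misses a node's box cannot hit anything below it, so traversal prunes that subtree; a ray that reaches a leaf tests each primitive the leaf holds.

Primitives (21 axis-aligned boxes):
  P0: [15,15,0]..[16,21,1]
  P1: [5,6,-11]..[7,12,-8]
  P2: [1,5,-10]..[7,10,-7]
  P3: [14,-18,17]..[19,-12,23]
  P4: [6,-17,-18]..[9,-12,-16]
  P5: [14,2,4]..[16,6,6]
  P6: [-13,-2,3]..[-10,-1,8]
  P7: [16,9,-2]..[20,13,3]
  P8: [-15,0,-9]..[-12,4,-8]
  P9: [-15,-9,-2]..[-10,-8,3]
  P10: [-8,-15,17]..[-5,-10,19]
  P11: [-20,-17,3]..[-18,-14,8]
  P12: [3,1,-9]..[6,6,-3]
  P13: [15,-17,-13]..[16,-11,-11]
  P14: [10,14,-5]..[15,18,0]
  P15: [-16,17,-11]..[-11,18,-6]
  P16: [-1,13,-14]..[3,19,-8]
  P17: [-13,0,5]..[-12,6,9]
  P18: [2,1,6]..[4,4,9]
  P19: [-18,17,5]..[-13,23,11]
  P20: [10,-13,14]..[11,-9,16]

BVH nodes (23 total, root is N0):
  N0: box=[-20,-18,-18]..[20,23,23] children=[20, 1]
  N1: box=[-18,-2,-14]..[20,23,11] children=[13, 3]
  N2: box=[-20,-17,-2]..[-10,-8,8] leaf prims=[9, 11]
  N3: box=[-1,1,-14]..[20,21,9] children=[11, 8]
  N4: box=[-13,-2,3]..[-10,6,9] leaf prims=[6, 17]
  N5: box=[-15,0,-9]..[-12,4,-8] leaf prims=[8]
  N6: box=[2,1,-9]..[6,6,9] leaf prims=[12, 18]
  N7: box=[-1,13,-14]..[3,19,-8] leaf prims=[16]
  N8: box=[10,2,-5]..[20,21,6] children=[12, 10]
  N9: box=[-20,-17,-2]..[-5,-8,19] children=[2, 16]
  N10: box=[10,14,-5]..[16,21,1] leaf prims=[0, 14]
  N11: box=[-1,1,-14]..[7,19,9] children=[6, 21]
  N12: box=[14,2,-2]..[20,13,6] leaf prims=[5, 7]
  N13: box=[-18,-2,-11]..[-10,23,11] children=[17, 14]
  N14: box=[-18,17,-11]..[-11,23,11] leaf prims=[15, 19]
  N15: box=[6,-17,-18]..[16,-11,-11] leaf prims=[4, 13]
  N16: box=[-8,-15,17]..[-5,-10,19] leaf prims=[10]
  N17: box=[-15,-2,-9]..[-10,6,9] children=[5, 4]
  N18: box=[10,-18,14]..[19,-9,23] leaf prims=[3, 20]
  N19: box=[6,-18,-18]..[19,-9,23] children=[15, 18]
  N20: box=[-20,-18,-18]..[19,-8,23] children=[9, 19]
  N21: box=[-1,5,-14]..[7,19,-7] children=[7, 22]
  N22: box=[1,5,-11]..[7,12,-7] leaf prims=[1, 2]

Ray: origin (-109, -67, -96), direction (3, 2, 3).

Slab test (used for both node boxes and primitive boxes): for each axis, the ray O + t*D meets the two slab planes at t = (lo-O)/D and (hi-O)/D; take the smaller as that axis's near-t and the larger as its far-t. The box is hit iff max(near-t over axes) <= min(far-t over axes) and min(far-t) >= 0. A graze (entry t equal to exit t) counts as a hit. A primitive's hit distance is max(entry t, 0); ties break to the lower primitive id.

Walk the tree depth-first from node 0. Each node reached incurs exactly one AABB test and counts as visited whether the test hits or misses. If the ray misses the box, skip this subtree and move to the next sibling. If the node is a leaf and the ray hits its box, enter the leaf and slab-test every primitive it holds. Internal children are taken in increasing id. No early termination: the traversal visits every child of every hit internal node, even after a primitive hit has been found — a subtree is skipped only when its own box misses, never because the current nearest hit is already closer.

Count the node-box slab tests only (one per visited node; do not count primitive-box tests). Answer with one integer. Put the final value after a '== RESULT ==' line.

Traverse from the root:
N0 x:[89/3,43] y:[49/2,45] z:[26,119/3] -> hit [89/3,119/3], descend [1, 20]
  N1 x:[91/3,43] y:[65/2,45] z:[82/3,107/3] -> hit [65/2,107/3], descend [3, 13]
    N3 x:[36,43] y:[34,44] z:[82/3,35] -> miss, prune
    N13 x:[91/3,33] y:[65/2,45] z:[85/3,107/3] -> hit [65/2,33], descend [14, 17]
      N14 x:[91/3,98/3] y:[42,45] z:[85/3,107/3] -> miss, prune
      N17 x:[94/3,33] y:[65/2,73/2] z:[29,35] -> hit [65/2,33], descend [4, 5]
        N4 x:[32,33] y:[65/2,73/2] z:[33,35] -> hit [33,33] leaf, test {P6@t=33, P17(miss)}
        N5 x:[94/3,97/3] y:[67/2,71/2] z:[29,88/3] -> miss, prune
  N20 x:[89/3,128/3] y:[49/2,59/2] z:[26,119/3] -> miss, prune

Summary -> nodes [0, 1, 3, 13, 14, 17, 4, 5, 20]; box-tests=9; leaf-entries=1; first=P6

== RESULT ==
9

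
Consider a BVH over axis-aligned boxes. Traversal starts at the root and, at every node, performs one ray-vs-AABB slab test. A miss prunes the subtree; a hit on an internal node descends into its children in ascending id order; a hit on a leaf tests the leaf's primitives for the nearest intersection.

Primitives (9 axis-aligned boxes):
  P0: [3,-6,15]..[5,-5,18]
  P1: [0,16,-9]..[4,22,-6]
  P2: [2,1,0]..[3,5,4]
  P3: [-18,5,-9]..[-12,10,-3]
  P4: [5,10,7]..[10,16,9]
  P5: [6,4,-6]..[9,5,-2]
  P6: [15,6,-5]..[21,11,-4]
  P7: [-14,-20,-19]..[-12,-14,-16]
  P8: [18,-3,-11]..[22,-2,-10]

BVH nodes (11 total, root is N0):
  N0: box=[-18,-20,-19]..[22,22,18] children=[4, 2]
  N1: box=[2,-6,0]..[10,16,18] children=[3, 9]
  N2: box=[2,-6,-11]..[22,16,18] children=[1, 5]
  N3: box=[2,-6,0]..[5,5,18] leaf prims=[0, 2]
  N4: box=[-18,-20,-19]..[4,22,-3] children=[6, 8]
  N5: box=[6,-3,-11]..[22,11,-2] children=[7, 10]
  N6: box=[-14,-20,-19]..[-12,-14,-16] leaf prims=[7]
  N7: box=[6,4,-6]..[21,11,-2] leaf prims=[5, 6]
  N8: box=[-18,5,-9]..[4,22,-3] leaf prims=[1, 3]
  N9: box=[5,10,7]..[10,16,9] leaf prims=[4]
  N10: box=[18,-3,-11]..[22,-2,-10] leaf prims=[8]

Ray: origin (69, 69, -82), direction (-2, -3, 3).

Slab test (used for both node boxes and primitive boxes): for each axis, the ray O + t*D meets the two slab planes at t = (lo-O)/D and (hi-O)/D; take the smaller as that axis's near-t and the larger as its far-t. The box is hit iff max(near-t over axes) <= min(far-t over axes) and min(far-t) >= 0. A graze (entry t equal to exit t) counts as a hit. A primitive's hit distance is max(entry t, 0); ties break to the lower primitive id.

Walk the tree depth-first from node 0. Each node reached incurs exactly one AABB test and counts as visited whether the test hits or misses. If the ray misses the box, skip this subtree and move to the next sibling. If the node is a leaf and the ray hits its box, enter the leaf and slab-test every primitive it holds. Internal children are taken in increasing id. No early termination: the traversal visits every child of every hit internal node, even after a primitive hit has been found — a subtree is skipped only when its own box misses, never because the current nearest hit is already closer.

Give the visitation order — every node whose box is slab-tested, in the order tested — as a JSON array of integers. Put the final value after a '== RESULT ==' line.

Traverse from the root:
N0 x:[47/2,87/2] y:[47/3,89/3] z:[21,100/3] -> hit [47/2,89/3], descend [2, 4]
  N2 x:[47/2,67/2] y:[53/3,25] z:[71/3,100/3] -> hit [71/3,25], descend [1, 5]
    N1 x:[59/2,67/2] y:[53/3,25] z:[82/3,100/3] -> miss, prune
    N5 x:[47/2,63/2] y:[58/3,24] z:[71/3,80/3] -> hit [71/3,24], descend [7, 10]
      N7 x:[24,63/2] y:[58/3,65/3] z:[76/3,80/3] -> miss, prune
      N10 x:[47/2,51/2] y:[71/3,24] z:[71/3,24] -> hit [71/3,24] leaf, test {P8@t=71/3}
  N4 x:[65/2,87/2] y:[47/3,89/3] z:[21,79/3] -> miss, prune

Visited [0, 2, 1, 5, 7, 10, 4]. Tests: 7 box, 1 leaf. Nearest: P8.

== RESULT ==
[0, 2, 1, 5, 7, 10, 4]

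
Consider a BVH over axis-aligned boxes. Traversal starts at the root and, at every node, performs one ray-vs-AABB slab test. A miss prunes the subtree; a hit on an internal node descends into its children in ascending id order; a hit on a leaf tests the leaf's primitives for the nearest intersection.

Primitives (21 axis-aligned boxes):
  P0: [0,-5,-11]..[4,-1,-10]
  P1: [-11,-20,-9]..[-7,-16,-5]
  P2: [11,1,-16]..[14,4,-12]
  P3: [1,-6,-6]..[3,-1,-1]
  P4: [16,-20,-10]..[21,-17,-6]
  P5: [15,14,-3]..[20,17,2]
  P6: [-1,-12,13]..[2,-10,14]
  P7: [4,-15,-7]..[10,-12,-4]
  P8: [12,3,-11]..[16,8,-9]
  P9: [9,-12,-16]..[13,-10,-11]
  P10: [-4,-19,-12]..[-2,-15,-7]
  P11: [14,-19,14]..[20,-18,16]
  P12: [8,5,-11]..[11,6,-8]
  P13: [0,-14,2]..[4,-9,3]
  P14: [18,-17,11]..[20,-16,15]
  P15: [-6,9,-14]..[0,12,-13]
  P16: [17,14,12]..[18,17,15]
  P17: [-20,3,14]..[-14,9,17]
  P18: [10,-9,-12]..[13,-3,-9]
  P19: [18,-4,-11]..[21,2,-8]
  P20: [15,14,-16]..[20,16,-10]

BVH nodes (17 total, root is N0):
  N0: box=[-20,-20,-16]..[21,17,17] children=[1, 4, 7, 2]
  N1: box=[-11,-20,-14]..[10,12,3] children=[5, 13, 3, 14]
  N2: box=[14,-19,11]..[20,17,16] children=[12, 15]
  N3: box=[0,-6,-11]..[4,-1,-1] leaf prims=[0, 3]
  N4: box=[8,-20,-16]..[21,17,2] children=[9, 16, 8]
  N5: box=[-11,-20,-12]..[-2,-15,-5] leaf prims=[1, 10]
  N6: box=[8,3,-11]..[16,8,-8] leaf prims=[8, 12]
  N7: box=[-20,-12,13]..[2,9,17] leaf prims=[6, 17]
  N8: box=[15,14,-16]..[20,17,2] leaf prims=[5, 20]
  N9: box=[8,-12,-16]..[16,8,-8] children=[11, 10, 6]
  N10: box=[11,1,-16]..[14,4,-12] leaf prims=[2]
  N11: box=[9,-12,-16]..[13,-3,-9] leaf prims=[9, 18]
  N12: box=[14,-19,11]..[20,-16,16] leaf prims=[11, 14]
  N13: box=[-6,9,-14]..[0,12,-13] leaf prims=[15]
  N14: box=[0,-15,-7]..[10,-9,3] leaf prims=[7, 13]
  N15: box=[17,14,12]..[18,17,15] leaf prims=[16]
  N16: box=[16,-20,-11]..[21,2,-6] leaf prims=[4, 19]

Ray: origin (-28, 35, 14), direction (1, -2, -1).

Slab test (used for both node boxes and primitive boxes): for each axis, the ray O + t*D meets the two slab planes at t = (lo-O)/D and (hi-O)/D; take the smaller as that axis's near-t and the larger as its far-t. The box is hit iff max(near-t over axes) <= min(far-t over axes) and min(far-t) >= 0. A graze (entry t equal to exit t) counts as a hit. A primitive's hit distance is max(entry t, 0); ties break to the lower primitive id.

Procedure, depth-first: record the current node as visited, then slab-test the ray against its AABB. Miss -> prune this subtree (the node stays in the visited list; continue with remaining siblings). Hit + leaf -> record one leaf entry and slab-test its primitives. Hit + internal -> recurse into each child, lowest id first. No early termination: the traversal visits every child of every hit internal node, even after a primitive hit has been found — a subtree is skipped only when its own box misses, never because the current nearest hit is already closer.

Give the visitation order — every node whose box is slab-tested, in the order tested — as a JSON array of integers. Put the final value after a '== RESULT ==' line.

Walk:
N0 x:[8,49] y:[9,55/2] z:[-3,30] -> hit [9,55/2], descend [1, 2, 4, 7]
  N1 x:[17,38] y:[23/2,55/2] z:[11,28] -> hit [17,55/2], descend [3, 5, 13, 14]
    N3 x:[28,32] y:[18,41/2] z:[15,25] -> miss, prune
    N5 x:[17,26] y:[25,55/2] z:[19,26] -> hit [25,26] leaf, test {P1(miss), P10@t=25}
    N13 x:[22,28] y:[23/2,13] z:[27,28] -> miss, prune
    N14 x:[28,38] y:[22,25] z:[11,21] -> miss, prune
  N2 x:[42,48] y:[9,27] z:[-2,3] -> miss, prune
  N4 x:[36,49] y:[9,55/2] z:[12,30] -> miss, prune
  N7 x:[8,30] y:[13,47/2] z:[-3,1] -> miss, prune

Summary -> nodes [0, 1, 3, 5, 13, 14, 2, 4, 7]; box-tests=9; leaf-entries=1; first=P10

== RESULT ==
[0, 1, 3, 5, 13, 14, 2, 4, 7]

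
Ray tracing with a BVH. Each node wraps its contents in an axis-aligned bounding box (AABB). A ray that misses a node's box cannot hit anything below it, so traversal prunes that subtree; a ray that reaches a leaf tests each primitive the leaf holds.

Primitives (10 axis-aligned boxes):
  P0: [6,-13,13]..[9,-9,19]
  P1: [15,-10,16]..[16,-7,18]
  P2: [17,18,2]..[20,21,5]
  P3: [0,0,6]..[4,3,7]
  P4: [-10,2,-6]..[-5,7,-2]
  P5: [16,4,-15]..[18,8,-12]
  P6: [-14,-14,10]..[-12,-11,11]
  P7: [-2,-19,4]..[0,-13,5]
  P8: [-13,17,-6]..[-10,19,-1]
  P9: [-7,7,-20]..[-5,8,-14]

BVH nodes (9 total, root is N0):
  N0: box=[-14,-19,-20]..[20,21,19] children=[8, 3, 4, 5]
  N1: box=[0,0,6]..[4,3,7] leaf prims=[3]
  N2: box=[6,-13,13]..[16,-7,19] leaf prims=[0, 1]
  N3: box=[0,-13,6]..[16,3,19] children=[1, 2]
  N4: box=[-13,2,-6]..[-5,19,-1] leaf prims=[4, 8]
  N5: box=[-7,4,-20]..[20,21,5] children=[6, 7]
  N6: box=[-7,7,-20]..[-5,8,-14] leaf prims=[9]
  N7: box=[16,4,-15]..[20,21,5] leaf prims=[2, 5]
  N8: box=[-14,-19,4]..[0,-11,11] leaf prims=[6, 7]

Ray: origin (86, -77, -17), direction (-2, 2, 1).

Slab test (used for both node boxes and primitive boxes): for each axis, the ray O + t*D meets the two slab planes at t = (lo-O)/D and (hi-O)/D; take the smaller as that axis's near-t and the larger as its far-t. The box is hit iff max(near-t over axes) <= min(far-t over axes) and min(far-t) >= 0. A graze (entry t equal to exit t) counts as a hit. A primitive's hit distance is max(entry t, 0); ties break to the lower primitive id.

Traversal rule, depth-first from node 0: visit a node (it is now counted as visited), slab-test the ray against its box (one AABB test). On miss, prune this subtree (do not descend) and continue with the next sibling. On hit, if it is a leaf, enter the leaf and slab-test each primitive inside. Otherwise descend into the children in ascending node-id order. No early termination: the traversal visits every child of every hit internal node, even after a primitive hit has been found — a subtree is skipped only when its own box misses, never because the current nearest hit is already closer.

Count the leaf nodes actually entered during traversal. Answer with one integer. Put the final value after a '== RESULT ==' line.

Trace the traversal:
N0 x:[33,50] y:[29,49] z:[-3,36] -> hit [33,36], descend [3, 4, 5, 8]
  N3 x:[35,43] y:[32,40] z:[23,36] -> hit [35,36], descend [1, 2]
    N1 x:[41,43] y:[77/2,40] z:[23,24] -> miss, prune
    N2 x:[35,40] y:[32,35] z:[30,36] -> hit [35,35] leaf, test {P0(miss), P1@t=35}
  N4 x:[91/2,99/2] y:[79/2,48] z:[11,16] -> miss, prune
  N5 x:[33,93/2] y:[81/2,49] z:[-3,22] -> miss, prune
  N8 x:[43,50] y:[29,33] z:[21,28] -> miss, prune

order=[0, 3, 1, 2, 4, 5, 8]  |boxes|=7  |leaves|=1  hit=P1

== RESULT ==
1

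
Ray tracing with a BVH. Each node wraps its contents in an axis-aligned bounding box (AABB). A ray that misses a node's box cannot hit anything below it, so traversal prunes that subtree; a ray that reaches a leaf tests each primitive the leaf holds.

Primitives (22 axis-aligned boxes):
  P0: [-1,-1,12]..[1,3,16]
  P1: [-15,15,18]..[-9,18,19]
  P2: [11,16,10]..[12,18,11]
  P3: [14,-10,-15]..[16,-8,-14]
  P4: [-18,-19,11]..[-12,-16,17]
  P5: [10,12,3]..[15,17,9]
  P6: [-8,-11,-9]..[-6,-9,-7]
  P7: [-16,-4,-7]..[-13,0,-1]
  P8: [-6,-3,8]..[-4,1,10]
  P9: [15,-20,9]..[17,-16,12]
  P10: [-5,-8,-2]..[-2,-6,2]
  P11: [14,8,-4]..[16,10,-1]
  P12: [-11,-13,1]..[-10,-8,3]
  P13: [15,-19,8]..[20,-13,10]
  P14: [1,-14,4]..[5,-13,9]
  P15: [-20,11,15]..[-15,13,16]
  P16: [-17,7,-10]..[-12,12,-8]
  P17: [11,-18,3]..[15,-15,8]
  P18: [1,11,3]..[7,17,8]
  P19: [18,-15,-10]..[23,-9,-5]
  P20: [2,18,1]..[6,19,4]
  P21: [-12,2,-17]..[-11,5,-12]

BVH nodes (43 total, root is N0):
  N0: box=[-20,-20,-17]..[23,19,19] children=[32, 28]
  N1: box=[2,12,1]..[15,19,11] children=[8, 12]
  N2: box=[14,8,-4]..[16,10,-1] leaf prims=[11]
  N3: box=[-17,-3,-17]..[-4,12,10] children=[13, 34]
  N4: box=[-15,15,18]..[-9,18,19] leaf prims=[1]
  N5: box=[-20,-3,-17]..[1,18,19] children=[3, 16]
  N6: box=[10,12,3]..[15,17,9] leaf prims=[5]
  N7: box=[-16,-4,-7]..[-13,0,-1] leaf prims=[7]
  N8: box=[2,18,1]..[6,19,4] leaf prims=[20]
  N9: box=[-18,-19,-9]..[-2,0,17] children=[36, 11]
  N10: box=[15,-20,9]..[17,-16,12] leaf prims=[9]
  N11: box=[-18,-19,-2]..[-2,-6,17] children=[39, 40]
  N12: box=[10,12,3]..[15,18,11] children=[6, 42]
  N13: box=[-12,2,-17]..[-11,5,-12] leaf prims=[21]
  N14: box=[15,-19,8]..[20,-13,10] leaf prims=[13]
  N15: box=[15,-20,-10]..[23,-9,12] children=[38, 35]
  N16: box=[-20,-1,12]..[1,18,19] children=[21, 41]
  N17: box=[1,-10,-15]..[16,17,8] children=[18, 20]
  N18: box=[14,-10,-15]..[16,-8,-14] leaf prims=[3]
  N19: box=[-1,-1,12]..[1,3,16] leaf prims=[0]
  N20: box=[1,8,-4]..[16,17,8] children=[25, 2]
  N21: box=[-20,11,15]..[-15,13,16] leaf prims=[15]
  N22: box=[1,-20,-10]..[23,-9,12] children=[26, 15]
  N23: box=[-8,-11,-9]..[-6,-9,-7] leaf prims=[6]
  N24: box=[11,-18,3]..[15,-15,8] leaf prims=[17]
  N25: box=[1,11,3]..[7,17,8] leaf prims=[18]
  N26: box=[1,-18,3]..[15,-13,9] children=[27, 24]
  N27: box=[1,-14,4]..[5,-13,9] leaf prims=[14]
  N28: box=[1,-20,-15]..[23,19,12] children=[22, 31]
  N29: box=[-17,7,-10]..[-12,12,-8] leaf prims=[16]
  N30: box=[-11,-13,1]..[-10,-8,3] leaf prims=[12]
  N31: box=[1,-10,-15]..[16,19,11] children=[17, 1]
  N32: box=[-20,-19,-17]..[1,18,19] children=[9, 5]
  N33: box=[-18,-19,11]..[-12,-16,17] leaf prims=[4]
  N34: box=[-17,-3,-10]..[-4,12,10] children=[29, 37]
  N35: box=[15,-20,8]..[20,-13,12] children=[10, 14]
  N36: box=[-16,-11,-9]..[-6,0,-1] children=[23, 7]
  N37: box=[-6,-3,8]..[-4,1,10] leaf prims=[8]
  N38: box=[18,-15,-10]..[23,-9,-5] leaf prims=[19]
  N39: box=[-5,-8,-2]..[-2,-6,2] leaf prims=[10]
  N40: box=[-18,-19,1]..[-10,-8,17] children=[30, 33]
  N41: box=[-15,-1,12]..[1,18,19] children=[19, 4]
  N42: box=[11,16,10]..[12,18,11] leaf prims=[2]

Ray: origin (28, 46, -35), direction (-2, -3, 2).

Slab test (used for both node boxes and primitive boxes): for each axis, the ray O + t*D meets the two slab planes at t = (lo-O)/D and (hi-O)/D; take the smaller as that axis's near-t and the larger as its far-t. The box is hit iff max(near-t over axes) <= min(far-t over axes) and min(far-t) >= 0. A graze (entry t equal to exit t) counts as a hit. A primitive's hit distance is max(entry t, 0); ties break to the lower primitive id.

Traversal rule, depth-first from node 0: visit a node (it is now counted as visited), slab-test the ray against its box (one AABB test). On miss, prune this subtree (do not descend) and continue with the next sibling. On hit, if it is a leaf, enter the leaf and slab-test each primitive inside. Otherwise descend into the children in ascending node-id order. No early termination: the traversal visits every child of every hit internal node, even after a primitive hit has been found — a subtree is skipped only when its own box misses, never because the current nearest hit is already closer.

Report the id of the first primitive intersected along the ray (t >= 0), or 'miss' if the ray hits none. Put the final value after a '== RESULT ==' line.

Traverse from the root:
N0 x:[5/2,24] y:[9,22] z:[9,27] -> hit [9,22], descend [28, 32]
  N28 x:[5/2,27/2] y:[9,22] z:[10,47/2] -> hit [10,27/2], descend [22, 31]
    N22 x:[5/2,27/2] y:[55/3,22] z:[25/2,47/2] -> miss, prune
    N31 x:[6,27/2] y:[9,56/3] z:[10,23] -> hit [10,27/2], descend [1, 17]
      N1 x:[13/2,13] y:[9,34/3] z:[18,23] -> miss, prune
      N17 x:[6,27/2] y:[29/3,56/3] z:[10,43/2] -> hit [10,27/2], descend [18, 20]
        N18 x:[6,7] y:[18,56/3] z:[10,21/2] -> miss, prune
        N20 x:[6,27/2] y:[29/3,38/3] z:[31/2,43/2] -> miss, prune
  N32 x:[27/2,24] y:[28/3,65/3] z:[9,27] -> hit [27/2,65/3], descend [5, 9]
    N5 x:[27/2,24] y:[28/3,49/3] z:[9,27] -> hit [27/2,49/3], descend [3, 16]
      N3 x:[16,45/2] y:[34/3,49/3] z:[9,45/2] -> hit [16,49/3], descend [13, 34]
        N13 x:[39/2,20] y:[41/3,44/3] z:[9,23/2] -> miss, prune
        N34 x:[16,45/2] y:[34/3,49/3] z:[25/2,45/2] -> hit [16,49/3], descend [29, 37]
          N29 x:[20,45/2] y:[34/3,13] z:[25/2,27/2] -> miss, prune
          N37 x:[16,17] y:[15,49/3] z:[43/2,45/2] -> miss, prune
      N16 x:[27/2,24] y:[28/3,47/3] z:[47/2,27] -> miss, prune
    N9 x:[15,23] y:[46/3,65/3] z:[13,26] -> hit [46/3,65/3], descend [11, 36]
      N11 x:[15,23] y:[52/3,65/3] z:[33/2,26] -> hit [52/3,65/3], descend [39, 40]
        N39 x:[15,33/2] y:[52/3,18] z:[33/2,37/2] -> miss, prune
        N40 x:[19,23] y:[18,65/3] z:[18,26] -> hit [19,65/3], descend [30, 33]
          N30 x:[19,39/2] y:[18,59/3] z:[18,19] -> hit [19,19] leaf, test {P12@t=19}
          N33 x:[20,23] y:[62/3,65/3] z:[23,26] -> miss, prune
      N36 x:[17,22] y:[46/3,19] z:[13,17] -> hit [17,17], descend [7, 23]
        N7 x:[41/2,22] y:[46/3,50/3] z:[14,17] -> miss, prune
        N23 x:[17,18] y:[55/3,19] z:[13,14] -> miss, prune

order=[0, 28, 22, 31, 1, 17, 18, 20, 32, 5, 3, 13, 34, 29, 37, 16, 9, 11, 39, 40, 30, 33, 36, 7, 23]  |boxes|=25  |leaves|=1  hit=P12

== RESULT ==
12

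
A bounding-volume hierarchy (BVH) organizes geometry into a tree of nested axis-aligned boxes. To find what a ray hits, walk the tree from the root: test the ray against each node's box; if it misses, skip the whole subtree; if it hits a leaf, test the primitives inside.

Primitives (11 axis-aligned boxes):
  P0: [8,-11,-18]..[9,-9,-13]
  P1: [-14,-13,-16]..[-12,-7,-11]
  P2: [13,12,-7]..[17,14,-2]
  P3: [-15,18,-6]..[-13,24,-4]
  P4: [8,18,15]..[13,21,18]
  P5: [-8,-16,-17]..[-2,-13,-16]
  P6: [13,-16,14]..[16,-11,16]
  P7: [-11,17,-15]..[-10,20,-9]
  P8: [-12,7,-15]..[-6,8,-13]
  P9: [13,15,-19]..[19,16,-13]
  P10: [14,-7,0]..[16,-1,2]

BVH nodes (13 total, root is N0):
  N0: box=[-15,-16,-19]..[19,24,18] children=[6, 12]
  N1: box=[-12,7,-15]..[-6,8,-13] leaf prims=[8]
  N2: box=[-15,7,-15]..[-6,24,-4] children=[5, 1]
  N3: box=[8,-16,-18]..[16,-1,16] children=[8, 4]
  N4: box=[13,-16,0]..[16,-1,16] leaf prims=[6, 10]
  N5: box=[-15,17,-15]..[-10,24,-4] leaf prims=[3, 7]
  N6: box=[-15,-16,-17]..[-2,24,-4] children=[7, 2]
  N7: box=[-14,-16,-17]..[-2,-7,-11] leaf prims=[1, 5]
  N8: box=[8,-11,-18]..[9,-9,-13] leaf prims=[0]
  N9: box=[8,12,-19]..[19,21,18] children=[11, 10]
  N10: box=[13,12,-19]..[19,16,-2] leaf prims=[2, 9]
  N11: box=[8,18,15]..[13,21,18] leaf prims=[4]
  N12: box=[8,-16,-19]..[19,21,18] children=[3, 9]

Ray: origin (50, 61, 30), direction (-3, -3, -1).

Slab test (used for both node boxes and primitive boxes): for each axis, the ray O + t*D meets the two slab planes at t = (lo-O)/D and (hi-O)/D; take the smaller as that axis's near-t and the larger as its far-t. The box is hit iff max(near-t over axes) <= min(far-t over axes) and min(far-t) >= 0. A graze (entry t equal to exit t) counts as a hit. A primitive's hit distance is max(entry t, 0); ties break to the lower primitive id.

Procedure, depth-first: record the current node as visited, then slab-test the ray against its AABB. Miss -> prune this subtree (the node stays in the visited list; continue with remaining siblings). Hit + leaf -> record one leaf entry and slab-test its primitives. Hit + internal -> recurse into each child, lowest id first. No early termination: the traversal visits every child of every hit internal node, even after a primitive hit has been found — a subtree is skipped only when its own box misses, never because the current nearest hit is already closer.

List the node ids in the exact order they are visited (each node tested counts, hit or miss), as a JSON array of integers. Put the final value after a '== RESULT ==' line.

Trace the traversal:
N0 x:[31/3,65/3] y:[37/3,77/3] z:[12,49] -> hit [37/3,65/3], descend [6, 12]
  N6 x:[52/3,65/3] y:[37/3,77/3] z:[34,47] -> miss, prune
  N12 x:[31/3,14] y:[40/3,77/3] z:[12,49] -> hit [40/3,14], descend [3, 9]
    N3 x:[34/3,14] y:[62/3,77/3] z:[14,48] -> miss, prune
    N9 x:[31/3,14] y:[40/3,49/3] z:[12,49] -> hit [40/3,14], descend [10, 11]
      N10 x:[31/3,37/3] y:[15,49/3] z:[32,49] -> miss, prune
      N11 x:[37/3,14] y:[40/3,43/3] z:[12,15] -> hit [40/3,14] leaf, test {P4@t=40/3}

7 AABB tests over nodes [0, 6, 12, 3, 9, 10, 11]; 1 leaf entered; closest P4.

== RESULT ==
[0, 6, 12, 3, 9, 10, 11]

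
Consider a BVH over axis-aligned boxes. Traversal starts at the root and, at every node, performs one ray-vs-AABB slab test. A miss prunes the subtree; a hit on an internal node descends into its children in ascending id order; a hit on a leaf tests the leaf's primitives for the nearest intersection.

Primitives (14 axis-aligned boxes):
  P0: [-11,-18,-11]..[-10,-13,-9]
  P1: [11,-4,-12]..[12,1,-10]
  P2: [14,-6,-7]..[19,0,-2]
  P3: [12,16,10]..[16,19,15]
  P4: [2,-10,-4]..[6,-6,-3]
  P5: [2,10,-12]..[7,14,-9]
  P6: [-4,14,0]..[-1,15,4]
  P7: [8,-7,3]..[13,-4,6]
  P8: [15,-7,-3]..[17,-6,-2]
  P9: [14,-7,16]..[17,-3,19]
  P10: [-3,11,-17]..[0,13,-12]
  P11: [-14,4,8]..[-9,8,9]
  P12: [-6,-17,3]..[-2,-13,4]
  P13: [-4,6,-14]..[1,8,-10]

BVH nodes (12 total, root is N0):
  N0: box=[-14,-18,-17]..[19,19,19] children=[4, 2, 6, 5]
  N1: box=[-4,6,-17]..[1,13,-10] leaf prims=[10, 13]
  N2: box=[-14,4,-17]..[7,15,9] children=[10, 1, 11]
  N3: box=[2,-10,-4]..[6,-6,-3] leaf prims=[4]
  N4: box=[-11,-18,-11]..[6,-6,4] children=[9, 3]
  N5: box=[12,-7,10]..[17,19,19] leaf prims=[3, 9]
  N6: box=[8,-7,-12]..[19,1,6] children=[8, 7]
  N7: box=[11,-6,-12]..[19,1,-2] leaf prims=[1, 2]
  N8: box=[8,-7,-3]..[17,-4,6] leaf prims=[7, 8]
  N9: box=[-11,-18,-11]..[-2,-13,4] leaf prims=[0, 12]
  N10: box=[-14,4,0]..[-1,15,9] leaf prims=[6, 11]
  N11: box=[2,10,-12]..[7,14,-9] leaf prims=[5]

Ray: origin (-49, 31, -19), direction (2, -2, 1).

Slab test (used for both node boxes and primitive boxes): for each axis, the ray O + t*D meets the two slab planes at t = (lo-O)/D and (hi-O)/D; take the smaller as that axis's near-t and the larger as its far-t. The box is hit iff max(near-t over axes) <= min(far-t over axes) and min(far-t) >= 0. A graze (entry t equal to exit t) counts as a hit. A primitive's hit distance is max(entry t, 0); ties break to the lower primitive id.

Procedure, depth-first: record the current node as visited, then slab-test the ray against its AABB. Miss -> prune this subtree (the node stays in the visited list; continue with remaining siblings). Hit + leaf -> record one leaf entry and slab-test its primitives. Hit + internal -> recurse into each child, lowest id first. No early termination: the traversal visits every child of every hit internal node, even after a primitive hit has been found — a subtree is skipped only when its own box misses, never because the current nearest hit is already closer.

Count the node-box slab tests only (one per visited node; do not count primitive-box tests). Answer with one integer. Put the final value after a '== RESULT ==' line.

Trace the traversal:
N0 x:[35/2,34] y:[6,49/2] z:[2,38] -> hit [35/2,49/2], descend [2, 4, 5, 6]
  N2 x:[35/2,28] y:[8,27/2] z:[2,28] -> miss, prune
  N4 x:[19,55/2] y:[37/2,49/2] z:[8,23] -> hit [19,23], descend [3, 9]
    N3 x:[51/2,55/2] y:[37/2,41/2] z:[15,16] -> miss, prune
    N9 x:[19,47/2] y:[22,49/2] z:[8,23] -> hit [22,23] leaf, test {P0(miss), P12@t=22}
  N5 x:[61/2,33] y:[6,19] z:[29,38] -> miss, prune
  N6 x:[57/2,34] y:[15,19] z:[7,25] -> miss, prune

order=[0, 2, 4, 3, 9, 5, 6]  |boxes|=7  |leaves|=1  hit=P12

== RESULT ==
7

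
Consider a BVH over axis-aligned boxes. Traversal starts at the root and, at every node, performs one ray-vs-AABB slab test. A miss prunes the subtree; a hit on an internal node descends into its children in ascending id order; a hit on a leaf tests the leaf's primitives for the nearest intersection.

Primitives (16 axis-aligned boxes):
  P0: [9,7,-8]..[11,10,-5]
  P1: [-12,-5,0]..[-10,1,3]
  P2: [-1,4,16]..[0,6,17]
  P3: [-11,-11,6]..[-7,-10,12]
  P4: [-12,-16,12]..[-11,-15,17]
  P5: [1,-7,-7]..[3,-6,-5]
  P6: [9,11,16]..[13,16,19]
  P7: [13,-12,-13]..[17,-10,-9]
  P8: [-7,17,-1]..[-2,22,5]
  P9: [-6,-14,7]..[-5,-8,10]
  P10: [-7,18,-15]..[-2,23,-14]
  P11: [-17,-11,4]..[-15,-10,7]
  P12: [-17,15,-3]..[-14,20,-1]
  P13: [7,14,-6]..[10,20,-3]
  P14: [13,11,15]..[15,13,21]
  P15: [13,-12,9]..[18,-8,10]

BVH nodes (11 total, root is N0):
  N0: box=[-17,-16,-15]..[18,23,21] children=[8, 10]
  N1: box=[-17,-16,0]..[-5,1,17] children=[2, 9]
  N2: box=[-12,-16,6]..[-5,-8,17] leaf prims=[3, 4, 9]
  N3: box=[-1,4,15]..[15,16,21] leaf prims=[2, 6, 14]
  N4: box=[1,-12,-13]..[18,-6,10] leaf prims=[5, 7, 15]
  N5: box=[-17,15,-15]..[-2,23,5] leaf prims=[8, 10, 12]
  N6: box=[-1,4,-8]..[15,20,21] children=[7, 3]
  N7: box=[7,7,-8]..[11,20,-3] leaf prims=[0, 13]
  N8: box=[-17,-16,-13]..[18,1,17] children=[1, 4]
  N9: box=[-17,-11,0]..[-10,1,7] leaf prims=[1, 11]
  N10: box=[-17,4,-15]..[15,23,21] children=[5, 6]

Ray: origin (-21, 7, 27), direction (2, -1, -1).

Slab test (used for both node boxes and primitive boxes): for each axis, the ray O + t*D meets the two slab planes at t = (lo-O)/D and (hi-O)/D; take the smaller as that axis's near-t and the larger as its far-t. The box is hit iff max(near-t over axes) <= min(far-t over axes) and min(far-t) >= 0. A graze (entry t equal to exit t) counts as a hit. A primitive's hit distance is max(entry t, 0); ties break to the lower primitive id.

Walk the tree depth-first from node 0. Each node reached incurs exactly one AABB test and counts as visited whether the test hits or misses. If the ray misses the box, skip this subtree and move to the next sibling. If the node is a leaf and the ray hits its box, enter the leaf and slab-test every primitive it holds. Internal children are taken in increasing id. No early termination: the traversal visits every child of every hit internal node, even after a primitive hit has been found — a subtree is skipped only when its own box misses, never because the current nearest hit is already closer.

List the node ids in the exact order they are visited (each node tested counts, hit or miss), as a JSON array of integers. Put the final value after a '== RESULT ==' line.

Traverse from the root:
N0 x:[2,39/2] y:[-16,23] z:[6,42] -> hit [6,39/2], descend [8, 10]
  N8 x:[2,39/2] y:[6,23] z:[10,40] -> hit [10,39/2], descend [1, 4]
    N1 x:[2,8] y:[6,23] z:[10,27] -> miss, prune
    N4 x:[11,39/2] y:[13,19] z:[17,40] -> hit [17,19] leaf, test {P5(miss), P7(miss), P15@t=17}
  N10 x:[2,18] y:[-16,3] z:[6,42] -> miss, prune

5 AABB tests over nodes [0, 8, 1, 4, 10]; 1 leaf entered; closest P15.

== RESULT ==
[0, 8, 1, 4, 10]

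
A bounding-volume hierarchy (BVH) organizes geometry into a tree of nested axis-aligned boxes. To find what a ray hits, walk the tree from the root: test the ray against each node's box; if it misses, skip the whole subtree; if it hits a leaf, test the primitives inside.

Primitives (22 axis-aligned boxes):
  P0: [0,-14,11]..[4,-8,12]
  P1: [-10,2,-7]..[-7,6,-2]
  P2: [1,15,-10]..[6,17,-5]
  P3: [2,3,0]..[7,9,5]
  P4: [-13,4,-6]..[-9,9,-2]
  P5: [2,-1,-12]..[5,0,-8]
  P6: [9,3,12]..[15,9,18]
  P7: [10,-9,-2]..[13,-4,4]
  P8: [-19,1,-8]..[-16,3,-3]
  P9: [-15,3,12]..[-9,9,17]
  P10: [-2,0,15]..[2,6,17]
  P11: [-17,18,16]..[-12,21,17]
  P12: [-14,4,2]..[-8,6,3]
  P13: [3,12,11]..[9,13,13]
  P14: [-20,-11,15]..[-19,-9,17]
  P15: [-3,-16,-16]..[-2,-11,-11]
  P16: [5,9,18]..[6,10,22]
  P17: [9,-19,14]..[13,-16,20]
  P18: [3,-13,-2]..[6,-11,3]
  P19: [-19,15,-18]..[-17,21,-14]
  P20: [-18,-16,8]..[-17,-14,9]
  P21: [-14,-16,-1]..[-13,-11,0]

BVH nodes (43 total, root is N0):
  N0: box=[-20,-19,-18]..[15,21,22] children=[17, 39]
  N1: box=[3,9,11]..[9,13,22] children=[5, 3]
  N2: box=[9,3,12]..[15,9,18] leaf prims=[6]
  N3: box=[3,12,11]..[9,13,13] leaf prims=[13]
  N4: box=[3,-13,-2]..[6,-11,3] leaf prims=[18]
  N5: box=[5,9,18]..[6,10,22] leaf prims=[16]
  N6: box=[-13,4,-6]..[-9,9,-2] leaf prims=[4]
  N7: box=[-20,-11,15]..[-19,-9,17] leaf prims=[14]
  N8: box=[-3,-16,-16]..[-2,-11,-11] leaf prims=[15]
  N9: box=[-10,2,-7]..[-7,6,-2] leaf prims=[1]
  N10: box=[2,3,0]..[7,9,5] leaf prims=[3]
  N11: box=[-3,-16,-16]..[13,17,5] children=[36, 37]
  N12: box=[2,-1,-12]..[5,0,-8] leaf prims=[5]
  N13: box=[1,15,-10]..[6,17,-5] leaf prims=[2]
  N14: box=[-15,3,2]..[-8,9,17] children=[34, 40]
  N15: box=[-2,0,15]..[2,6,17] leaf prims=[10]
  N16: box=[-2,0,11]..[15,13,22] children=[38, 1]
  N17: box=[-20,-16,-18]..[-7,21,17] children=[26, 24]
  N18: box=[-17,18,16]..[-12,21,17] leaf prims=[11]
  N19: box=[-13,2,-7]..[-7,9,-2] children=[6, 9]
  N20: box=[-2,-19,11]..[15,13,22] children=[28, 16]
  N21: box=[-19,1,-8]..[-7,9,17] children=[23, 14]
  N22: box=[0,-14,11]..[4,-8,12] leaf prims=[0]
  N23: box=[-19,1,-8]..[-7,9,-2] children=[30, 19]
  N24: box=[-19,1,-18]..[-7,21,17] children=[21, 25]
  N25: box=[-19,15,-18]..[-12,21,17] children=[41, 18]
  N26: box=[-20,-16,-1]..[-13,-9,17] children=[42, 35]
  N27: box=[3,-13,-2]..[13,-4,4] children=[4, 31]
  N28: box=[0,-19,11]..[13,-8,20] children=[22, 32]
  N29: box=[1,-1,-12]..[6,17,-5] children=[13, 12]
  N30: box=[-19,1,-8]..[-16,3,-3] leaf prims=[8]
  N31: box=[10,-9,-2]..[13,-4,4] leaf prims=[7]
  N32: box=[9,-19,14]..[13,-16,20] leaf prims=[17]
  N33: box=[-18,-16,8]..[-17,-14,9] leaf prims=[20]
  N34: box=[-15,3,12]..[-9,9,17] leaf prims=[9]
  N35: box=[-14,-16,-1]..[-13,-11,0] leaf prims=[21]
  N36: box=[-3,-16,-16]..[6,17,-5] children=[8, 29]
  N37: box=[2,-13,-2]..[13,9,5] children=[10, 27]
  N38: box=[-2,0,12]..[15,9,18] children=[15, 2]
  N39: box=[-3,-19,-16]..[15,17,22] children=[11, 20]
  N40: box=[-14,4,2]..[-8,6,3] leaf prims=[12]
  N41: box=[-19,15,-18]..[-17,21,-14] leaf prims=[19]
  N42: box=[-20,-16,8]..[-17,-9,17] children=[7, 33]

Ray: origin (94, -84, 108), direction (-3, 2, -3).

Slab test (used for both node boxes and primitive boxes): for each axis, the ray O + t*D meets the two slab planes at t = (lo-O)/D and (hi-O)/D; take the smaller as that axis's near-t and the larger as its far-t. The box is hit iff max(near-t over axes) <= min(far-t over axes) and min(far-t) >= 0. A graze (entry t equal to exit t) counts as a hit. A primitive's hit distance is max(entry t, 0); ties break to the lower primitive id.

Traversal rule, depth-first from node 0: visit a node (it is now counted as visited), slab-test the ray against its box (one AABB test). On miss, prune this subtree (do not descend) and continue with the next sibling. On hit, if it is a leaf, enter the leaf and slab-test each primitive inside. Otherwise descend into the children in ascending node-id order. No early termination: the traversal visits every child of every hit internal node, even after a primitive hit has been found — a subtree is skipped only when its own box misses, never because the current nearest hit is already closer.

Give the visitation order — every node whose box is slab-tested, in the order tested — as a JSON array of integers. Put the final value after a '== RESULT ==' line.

Traverse from the root:
N0 x:[79/3,38] y:[65/2,105/2] z:[86/3,42] -> hit [65/2,38], descend [17, 39]
  N17 x:[101/3,38] y:[34,105/2] z:[91/3,42] -> hit [34,38], descend [24, 26]
    N24 x:[101/3,113/3] y:[85/2,105/2] z:[91/3,42] -> miss, prune
    N26 x:[107/3,38] y:[34,75/2] z:[91/3,109/3] -> hit [107/3,109/3], descend [35, 42]
      N35 x:[107/3,36] y:[34,73/2] z:[36,109/3] -> hit [36,36] leaf, test {P21@t=36}
      N42 x:[37,38] y:[34,75/2] z:[91/3,100/3] -> miss, prune
  N39 x:[79/3,97/3] y:[65/2,101/2] z:[86/3,124/3] -> miss, prune

7 AABB tests over nodes [0, 17, 24, 26, 35, 42, 39]; 1 leaf entered; closest P21.

== RESULT ==
[0, 17, 24, 26, 35, 42, 39]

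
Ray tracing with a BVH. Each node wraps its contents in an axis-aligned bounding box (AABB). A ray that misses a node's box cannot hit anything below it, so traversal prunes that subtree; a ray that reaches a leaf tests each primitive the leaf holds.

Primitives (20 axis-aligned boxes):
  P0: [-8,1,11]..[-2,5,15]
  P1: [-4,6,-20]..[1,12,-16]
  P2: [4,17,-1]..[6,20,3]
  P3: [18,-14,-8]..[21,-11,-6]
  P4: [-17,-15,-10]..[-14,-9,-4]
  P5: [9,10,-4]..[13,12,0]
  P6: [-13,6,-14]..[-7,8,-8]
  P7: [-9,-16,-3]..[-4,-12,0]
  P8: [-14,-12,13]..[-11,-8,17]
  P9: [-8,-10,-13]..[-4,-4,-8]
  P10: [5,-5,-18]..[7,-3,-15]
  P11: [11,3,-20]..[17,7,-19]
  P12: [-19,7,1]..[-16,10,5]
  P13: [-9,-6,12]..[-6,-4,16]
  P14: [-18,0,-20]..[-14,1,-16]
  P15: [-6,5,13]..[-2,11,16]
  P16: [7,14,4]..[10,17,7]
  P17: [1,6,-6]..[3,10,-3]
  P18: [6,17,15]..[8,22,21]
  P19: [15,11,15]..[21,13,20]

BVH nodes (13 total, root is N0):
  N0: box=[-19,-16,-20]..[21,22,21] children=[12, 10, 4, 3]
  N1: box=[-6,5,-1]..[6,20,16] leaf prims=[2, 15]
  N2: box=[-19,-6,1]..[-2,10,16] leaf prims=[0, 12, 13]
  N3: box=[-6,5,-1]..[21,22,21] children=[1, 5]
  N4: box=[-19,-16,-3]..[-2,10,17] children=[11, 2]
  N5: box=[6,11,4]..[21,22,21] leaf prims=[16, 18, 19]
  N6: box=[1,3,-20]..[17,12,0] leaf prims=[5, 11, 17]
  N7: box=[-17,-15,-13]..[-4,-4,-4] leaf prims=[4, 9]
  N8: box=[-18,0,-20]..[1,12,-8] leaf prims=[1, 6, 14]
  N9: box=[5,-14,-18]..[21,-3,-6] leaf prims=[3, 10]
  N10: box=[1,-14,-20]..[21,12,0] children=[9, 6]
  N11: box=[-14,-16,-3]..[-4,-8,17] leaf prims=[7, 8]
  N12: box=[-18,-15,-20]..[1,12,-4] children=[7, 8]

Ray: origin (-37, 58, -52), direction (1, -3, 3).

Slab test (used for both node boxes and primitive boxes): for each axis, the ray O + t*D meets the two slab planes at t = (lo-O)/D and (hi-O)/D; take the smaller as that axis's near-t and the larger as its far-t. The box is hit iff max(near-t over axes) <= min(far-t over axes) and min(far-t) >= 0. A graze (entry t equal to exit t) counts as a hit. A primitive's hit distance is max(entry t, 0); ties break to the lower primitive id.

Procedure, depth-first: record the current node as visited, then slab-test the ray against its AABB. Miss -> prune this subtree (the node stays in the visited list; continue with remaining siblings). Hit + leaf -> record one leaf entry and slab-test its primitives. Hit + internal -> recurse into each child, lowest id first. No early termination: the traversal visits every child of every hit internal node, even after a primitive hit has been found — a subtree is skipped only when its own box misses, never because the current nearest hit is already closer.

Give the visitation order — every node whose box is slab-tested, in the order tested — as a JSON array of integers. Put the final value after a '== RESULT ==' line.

Traverse from the root:
N0 x:[18,58] y:[12,74/3] z:[32/3,73/3] -> hit [18,73/3], descend [3, 4, 10, 12]
  N3 x:[31,58] y:[12,53/3] z:[17,73/3] -> miss, prune
  N4 x:[18,35] y:[16,74/3] z:[49/3,23] -> hit [18,23], descend [2, 11]
    N2 x:[18,35] y:[16,64/3] z:[53/3,68/3] -> hit [18,64/3] leaf, test {P0(miss), P12(miss), P13(miss)}
    N11 x:[23,33] y:[22,74/3] z:[49/3,23] -> hit [23,23] leaf, test {P7(miss), P8@t=23}
  N10 x:[38,58] y:[46/3,24] z:[32/3,52/3] -> miss, prune
  N12 x:[19,38] y:[46/3,73/3] z:[32/3,16] -> miss, prune

Visited [0, 3, 4, 2, 11, 10, 12]. Tests: 7 box, 2 leaf. Nearest: P8.

== RESULT ==
[0, 3, 4, 2, 11, 10, 12]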